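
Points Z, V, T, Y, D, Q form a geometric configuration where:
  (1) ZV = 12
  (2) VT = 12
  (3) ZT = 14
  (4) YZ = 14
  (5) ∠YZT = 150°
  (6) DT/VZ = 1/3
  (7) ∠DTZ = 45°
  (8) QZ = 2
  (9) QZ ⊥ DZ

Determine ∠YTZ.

Step 1: By the law of cosines on triangle TZY: TY² = 14² + 14² − 2·14·14·cos(150°) = 731.48, so TY ≈ 27.05.
Step 2: By the inverse law of cosines on triangle YTZ: cos(∠YTZ) = (27.05² + 14² − 14²) / (2·27.05·14) = 731.48/757.29 = 0.9659, so ∠YTZ = 15°.

Therefore, the measure of angle ∠YTZ = 15°.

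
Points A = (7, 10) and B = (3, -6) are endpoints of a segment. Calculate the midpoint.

The midpoint is the average of the coordinates:
x: (7 + 3)/2 = 5
y: (10 + -6)/2 = 2
Midpoint = (5, 2)

(5, 2)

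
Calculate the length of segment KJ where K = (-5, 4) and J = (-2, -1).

d = sqrt((3)^2 + (-5)^2) = sqrt(34)

sqrt(34)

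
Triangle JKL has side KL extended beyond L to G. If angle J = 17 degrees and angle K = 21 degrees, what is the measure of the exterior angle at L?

The interior angle at L is 180 - 17 - 21 = 142 degrees.
The exterior angle and interior angle at L are supplementary:
Exterior angle = 180 - 142 = 38 degrees.

38 degrees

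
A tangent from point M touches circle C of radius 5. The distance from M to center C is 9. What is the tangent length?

tangent = √(d² - r²) = √(9² - 5²) = √(81 - 25) = √56 = 2*sqrt(14)

2*sqrt(14)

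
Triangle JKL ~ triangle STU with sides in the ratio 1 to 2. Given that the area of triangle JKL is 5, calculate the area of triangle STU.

For similar figures, the area ratio equals the square of the side ratio.
Side ratio (JKL to STU) = 1:2, so area ratio = 1^2:2^2 = 1:4.
If the area of JKL is 5, then the area of STU = 5 * (4/1) = 20.

20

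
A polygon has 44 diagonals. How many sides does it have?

Using d = n(n - 3)/2, we solve 44 = n(n - 3)/2.
So n(n - 3) = 88.
Testing n = 11: 11 * 8 = 88 = 88. Correct.
The polygon has 11 sides.

11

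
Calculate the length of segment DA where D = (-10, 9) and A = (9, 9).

The horizontal distance is |9 - -10| = 19 and the vertical distance is |9 - 9| = 0.
By the Pythagorean theorem, d = sqrt(19^2 + 0^2) = sqrt(361) = 19.

19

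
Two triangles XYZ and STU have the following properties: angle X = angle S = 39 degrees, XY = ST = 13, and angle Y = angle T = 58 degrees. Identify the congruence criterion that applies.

The given information matches ASA: Two pairs of corresponding angles and the included side are equal (Angle-Side-Angle).

ASA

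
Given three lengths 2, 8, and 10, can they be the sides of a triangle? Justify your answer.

Check the triangle inequality: 2 + 8 = 10 ≤ 10.
Since the sum of two sides does not exceed the third, no triangle can be formed.

No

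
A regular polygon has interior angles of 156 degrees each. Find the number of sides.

Each interior angle of a regular n-gon is (n - 2) * 180 / n.
Setting this equal to 156:
(n - 2) * 180 / n = 156
Each exterior angle = 180 - 156 = 24 degrees.
Since exterior angles sum to 360: n = 360 / 24 = 15.

15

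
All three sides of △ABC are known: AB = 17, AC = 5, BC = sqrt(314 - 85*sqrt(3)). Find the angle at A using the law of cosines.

cos(A) = (17² + 5² - (sqrt(314 - 85*sqrt(3)))²) / (2 × 17 × 5) = sqrt(3)/2, so A = arccos(sqrt(3)/2) = 30°.

30°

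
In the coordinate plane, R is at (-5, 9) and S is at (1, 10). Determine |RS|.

The horizontal distance is |1 - -5| = 6 and the vertical distance is |10 - 9| = 1.
By the Pythagorean theorem, d = sqrt(6^2 + 1^2) = sqrt(37).

sqrt(37)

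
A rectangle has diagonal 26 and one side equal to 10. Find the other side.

The diagonal of a rectangle forms a right triangle with the two sides.
Rearranging the Pythagorean theorem: missing side = sqrt(d^2 - known^2).
= sqrt(676 - 100) = sqrt(576) = 24.

24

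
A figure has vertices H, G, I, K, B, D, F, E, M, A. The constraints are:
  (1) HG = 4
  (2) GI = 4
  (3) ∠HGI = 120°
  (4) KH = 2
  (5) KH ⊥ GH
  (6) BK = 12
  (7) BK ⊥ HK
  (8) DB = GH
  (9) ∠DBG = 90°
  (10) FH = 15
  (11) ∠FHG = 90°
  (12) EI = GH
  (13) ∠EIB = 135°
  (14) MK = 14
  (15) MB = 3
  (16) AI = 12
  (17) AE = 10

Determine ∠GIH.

Step 1: By the law of cosines on triangle IGH: IH² = 4² + 4² − 2·4·4·cos(120°) = 48, so IH = 4·√3.
Step 2: By the inverse law of cosines on triangle GIH: cos(∠GIH) = (4² + (4·√3)² − 4²) / (2·4·4·√3) = 48/55.43 = 0.866, so ∠GIH = 30°.

Therefore, the measure of angle ∠GIH = 30°.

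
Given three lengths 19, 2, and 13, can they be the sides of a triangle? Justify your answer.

Check the triangle inequality: 2 + 13 = 15 ≤ 19.
Since the sum of two sides does not exceed the third, no triangle can be formed.

No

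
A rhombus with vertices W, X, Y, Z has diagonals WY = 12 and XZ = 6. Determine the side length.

The diagonals of a rhombus bisect each other at right angles.
Half-diagonals: 12/2 = 6 and 6/2 = 3
side = sqrt(6^2 + 3^2)
side = sqrt(36 + 9)
side = sqrt(45) = 3*sqrt(5)

3*sqrt(5)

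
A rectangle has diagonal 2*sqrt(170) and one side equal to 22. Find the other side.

b = sqrt(d^2 - a^2) = sqrt(680 - 484) = sqrt(196) = 14

14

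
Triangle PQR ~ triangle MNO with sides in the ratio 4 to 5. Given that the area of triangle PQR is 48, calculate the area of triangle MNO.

For similar figures, the area ratio equals the square of the side ratio.
Side ratio (PQR to MNO) = 4:5, so area ratio = 4^2:5^2 = 16:25.
If the area of PQR is 48, then the area of MNO = 48 * (25/16) = 75.

75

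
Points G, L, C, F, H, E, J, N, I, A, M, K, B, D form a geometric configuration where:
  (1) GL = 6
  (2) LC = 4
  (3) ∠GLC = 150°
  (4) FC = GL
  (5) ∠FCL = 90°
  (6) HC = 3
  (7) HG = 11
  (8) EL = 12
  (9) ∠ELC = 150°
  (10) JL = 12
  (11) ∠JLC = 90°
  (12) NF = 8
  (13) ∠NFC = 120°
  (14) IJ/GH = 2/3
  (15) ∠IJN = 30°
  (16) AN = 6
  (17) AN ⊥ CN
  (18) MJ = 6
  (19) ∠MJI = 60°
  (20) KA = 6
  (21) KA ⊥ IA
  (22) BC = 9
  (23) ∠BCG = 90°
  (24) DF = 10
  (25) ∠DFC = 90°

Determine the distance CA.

From the given relations: FC = GL = 6.
Step 1: By the law of cosines on triangle CFN: CN² = 6² + 8² − 2·6·8·cos(120°) = 148, so CN = 2·√37.
Step 2: By the law of cosines on triangle CNA: CA² = (2·√37)² + 6² − 2·2·√37·6·cos(90°) = 184, so CA = 2·√46.

Therefore, the length of CA = 2·√46.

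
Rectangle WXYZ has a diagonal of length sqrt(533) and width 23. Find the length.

b = sqrt(d^2 - a^2) = sqrt(533 - 529) = sqrt(4) = 2

2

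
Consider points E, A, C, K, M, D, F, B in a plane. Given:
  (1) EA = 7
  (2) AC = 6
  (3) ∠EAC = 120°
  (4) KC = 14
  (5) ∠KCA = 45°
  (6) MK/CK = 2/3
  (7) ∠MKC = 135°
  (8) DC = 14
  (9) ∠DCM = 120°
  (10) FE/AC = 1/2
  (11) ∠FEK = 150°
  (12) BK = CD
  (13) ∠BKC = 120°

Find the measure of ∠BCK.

From the given relations: BK = CD = 14.
Step 1: By the law of cosines on triangle CKB: CB² = 14² + 14² − 2·14·14·cos(120°) = 588, so CB = 14·√3.
Step 2: By the inverse law of cosines on triangle BCK: cos(∠BCK) = ((14·√3)² + 14² − 14²) / (2·14·√3·14) = 588/678.96 = 0.866, so ∠BCK = 30°.

Therefore, the measure of angle ∠BCK = 30°.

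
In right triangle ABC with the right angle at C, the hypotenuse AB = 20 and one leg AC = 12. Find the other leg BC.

By the Pythagorean theorem: BC^2 = AB^2 - AC^2
BC^2 = 20^2 - 12^2 = 400 - 144 = 256
BC = sqrt(256) = 16

16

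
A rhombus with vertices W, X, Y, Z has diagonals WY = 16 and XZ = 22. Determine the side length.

In a rhombus, the diagonals bisect each other perpendicularly, creating four congruent right triangles.
Each triangle has legs 8 (half of 16) and 11 (half of 22).
The hypotenuse of each right triangle is a side of the rhombus:
side = sqrt(8^2 + 11^2) = sqrt(185)

sqrt(185)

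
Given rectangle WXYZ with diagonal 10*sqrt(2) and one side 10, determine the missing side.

b = sqrt(d^2 - a^2) = sqrt(200 - 100) = sqrt(100) = 10

10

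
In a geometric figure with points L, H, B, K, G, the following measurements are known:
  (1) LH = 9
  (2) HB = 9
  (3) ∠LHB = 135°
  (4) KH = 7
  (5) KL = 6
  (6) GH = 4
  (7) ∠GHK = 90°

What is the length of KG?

Step 1: By the law of cosines on triangle KHG: KG² = 7² + 4² − 2·7·4·cos(90°) = 65, so KG = √65.

Therefore, the length of KG = √65.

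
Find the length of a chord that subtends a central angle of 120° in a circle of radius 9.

Chord = 2(9) sin(60°) = 9*sqrt(3)

9*sqrt(3)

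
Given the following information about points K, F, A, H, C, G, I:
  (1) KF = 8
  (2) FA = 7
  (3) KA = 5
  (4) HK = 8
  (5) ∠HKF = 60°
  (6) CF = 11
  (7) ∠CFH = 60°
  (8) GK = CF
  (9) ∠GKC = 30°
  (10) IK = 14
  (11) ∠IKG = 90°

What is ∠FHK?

Step 1: By the law of cosines on triangle HKF: HF² = 8² + 8² − 2·8·8·cos(60°) = 64, so HF = 8.
Step 2: By the inverse law of cosines on triangle FHK: cos(∠FHK) = (8² + 8² − 8²) / (2·8·8) = 64/128 = 0.5, so ∠FHK = 60°.

Therefore, the measure of angle ∠FHK = 60°.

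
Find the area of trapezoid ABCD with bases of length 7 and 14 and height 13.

Area of a trapezoid = (base1 + base2) * height / 2
Area = (7 + 14) * 13 / 2
Area = 21 * 13 / 2
Area = 273 / 2
Area = 273/2

273/2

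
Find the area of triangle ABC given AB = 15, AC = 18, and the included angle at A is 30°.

Area = (1/2) * AB * AC * sin(A)
Area = (1/2) * 15 * 18 * sin(30°)
Area = (1/2) * 15 * 18 * 1/2
Area = 135/2

135/2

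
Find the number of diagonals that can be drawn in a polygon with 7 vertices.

Each of the 7 vertices connects to 4 non-adjacent vertices via diagonals.
Total connections = 7 × 4 = 28, but each diagonal is counted twice.
Number of diagonals = 28 / 2 = 14.

14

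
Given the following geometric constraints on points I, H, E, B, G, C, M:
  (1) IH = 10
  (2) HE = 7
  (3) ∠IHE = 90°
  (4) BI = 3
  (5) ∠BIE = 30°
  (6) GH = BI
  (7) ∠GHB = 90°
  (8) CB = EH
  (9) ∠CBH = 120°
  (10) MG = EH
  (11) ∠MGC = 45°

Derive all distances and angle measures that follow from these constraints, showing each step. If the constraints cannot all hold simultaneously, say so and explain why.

The constraints are consistent.

From the given relations:
  GH = BI = 3
  CB = EH = 7
  MG = EH = 7

Step 1: From IH = 10, HE = 7, and ∠IHE = 90°, by the law of cosines:
  IE² = IH² + HE² - 2·IH·HE·cos(90°) = 100 + 49 - 0 = 149
  IE = √149

Step 2: From EI = √149, IB = 3, and ∠EIB = 30°, by the law of cosines:
  EB² = EI² + IB² - 2·EI·IB·cos(30°) = 149 + 9 - 63.43 = 94.57
  EB ≈ 9.72

Step 3: From IE = √149, IH = 10, EH = 7, by the inverse law of cosines:
  cos(∠EIH) = (IE² + IH² - EH²) / (2·IE·IH)
  ∠EIH = 34.99°

Step 4: From EH = 7, EI = √149, HI = 10, by the inverse law of cosines:
  cos(∠HEI) = (EH² + EI² - HI²) / (2·EH·EI)
  ∠HEI = 55.01°

Step 5: From EB = 9.72, EI = √149, BI = 3, by the inverse law of cosines:
  cos(∠BEI) = (EB² + EI² - BI²) / (2·EB·EI)
  ∠BEI = 8.87°

Step 6: From BE = 9.72, BI = 3, EI = √149, by the inverse law of cosines:
  cos(∠EBI) = (BE² + BI² - EI²) / (2·BE·BI)
  ∠EBI = 141.13°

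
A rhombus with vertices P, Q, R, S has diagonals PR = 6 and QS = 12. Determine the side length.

In a rhombus, the diagonals bisect each other perpendicularly, creating four congruent right triangles.
Each triangle has legs 3 (half of 6) and 6 (half of 12).
The hypotenuse of each right triangle is a side of the rhombus:
side = sqrt(3^2 + 6^2) = sqrt(45) = 3*sqrt(5)

3*sqrt(5)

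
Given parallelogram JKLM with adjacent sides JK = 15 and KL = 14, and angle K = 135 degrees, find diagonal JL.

The diagonal of a parallelogram can be found by treating two adjacent sides and the diagonal as a triangle.
Applying the law of cosines with sides 15, 14 and included angle 135°:
d^2 = 225 + 196 - 420*cos(135°) = 210*sqrt(2) + 421
d = sqrt(210*sqrt(2) + 421)

sqrt(210*sqrt(2) + 421)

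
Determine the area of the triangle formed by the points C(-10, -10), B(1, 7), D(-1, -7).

Shoelace: Area = (1/2)|-10(7--7) + 1(-7--10) + -1(-10-7)| = (1/2)(120) = 60

60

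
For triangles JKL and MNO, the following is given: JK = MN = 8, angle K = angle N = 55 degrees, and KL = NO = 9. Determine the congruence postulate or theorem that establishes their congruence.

Consider the given information: JK = MN = 8, angle K = angle N = 55 degrees, and KL = NO = 9
This is not SSS or ASA: SSS requires all three pairs of sides, but we don't have that. ASA requires two angles and the side between them.
The correct criterion is SAS. Two pairs of corresponding sides and the included angle are equal (Side-Angle-Side).

SAS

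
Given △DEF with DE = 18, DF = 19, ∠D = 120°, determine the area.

Area = (1/2)(18)(19) sin(120°) = (1/2)(18)(19)(sqrt(3)/2) = 171*sqrt(3)/2

171*sqrt(3)/2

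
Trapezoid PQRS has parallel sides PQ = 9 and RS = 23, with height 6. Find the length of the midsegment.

The midsegment of a trapezoid = (base1 + base2) / 2
midsegment = (9 + 23) / 2
midsegment = 32 / 2
midsegment = 16

16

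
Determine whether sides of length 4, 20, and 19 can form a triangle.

Yes.
The triangle inequality requires that the sum of any two sides exceeds the third.
Here 4 + 19 = 23 > 20, so the condition is met.

Yes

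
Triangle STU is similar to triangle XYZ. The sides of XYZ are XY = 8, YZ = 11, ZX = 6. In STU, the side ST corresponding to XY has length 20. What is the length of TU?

Since the triangles are similar, the ratio of corresponding sides is constant.
Scale factor k = ST / XY = 20 / 8 = 5/2
TU = k * YZ = 5/2 * 11 = 55/2

55/2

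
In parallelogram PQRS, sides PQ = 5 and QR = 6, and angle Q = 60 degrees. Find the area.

The area of a parallelogram equals the product of two adjacent sides times the sine of the included angle.
This is because the height equals 6 * sin(60°) = 3*sqrt(3).
Area = 5 * 3*sqrt(3) = 15*sqrt(3)

15*sqrt(3)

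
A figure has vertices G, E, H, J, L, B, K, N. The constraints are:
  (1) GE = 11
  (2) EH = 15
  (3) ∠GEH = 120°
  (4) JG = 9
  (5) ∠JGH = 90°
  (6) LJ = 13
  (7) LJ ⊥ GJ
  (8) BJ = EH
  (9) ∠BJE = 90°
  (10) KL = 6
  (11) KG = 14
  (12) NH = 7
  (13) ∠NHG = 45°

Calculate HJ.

Step 1: By the law of cosines on triangle GEH: GH² = 11² + 15² − 2·11·15·cos(120°) = 511, so GH ≈ 22.61.
Step 2: By the law of cosines on triangle HGJ: HJ² = 22.61² + 9² − 2·22.61·9·cos(90°) = 592, so HJ = 4·√37.

Therefore, the length of HJ = 4·√37.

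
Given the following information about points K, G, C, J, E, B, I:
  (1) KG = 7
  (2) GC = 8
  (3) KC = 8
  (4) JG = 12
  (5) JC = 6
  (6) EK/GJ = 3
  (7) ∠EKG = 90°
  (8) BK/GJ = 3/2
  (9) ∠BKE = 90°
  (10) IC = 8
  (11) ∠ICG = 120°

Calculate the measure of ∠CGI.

Step 1: By the law of cosines on triangle GCI: GI² = 8² + 8² − 2·8·8·cos(120°) = 192, so GI = 8·√3.
Step 2: By the inverse law of cosines on triangle CGI: cos(∠CGI) = (8² + (8·√3)² − 8²) / (2·8·8·√3) = 192/221.7 = 0.866, so ∠CGI = 30°.

Therefore, the measure of angle ∠CGI = 30°.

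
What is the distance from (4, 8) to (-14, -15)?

d = sqrt((-18)^2 + (-23)^2) = sqrt(853)

sqrt(853)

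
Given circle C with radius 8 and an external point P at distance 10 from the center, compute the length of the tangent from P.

tangent = √(d² - r²) = √(10² - 8²) = √(100 - 64) = √36 = 6

6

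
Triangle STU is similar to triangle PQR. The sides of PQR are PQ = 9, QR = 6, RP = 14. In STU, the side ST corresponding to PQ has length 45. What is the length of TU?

k = 45/9 = 5. TU = 5 * 6 = 30.

30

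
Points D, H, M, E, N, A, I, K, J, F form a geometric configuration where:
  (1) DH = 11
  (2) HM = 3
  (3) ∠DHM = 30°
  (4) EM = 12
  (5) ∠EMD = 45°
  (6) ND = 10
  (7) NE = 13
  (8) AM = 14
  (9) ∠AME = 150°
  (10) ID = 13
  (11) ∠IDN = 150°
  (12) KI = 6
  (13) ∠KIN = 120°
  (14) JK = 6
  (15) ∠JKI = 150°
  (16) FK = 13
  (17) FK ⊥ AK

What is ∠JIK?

Step 1: By the law of cosines on triangle IKJ: IJ² = 6² + 6² − 2·6·6·cos(150°) = 134.35, so IJ ≈ 11.59.
Step 2: By the inverse law of cosines on triangle JIK: cos(∠JIK) = (11.59² + 6² − 6²) / (2·11.59·6) = 134.35/139.09 = 0.9659, so ∠JIK = 15°.

Therefore, the measure of angle ∠JIK = 15°.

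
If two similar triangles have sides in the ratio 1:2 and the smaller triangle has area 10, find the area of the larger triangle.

The ratio of areas of similar triangles = (side ratio)^2.
Side ratio = 1:2, so area ratio = 1:4.
Area of the larger triangle / Area of the smaller triangle = 4/1
Area of the larger triangle = 10 * 4/1 = 40

40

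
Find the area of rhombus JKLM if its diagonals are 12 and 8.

Area of a rhombus = (d1 * d2) / 2
Area = (12 * 8) / 2
Area = 96 / 2
Area = 48

48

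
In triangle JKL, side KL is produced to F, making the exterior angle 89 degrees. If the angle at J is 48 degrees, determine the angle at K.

By the exterior angle theorem: exterior angle = sum of remote interior angles.
89 = 48 + angle K
angle K = 89 - 48 = 41 degrees

41 degrees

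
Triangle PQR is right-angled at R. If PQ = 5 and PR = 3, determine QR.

Rearranging the Pythagorean theorem to solve for the unknown leg:
leg^2 = hypotenuse^2 - known_leg^2 = 25 - 9 = 16
leg = sqrt(16) = 4.

4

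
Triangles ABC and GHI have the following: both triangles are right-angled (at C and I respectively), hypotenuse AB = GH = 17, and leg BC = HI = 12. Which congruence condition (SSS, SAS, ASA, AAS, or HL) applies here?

The given information provides:
both triangles are right-angled (at C and I respectively), hypotenuse AB = GH = 17, and leg BC = HI = 12
This matches the HL congruence theorem.
The hypotenuse and one leg of two right triangles are equal (Hypotenuse-Leg).

HL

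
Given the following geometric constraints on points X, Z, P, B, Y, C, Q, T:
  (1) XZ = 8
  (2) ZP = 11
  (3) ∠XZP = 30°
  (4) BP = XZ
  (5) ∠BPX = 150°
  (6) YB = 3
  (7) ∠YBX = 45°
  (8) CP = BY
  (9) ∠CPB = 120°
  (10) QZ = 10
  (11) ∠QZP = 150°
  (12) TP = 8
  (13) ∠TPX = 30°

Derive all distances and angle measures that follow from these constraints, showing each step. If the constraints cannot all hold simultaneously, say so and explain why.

The constraints are consistent.

From the given relations:
  BP = XZ = 8
  CP = BY = 3

Step 1: From XZ = 8, ZP = 11, and ∠XZP = 30°, by the law of cosines:
  XP² = XZ² + ZP² - 2·XZ·ZP·cos(30°) = 64 + 121 - 152.4 = 32.58
  XP ≈ 5.71

Step 2: From PZ = 11, ZQ = 10, and ∠PZQ = 150°, by the law of cosines:
  PQ² = PZ² + ZQ² - 2·PZ·ZQ·cos(150°) = 121 + 100 + 190.5 = 411.5
  PQ ≈ 20.29

Step 3: From BP = 8, PC = 3, and ∠BPC = 120°, by the law of cosines:
  BC² = BP² + PC² - 2·BP·PC·cos(120°) = 64 + 9 + 24 = 97
  BC = √97

Step 4: From XP = 5.71, PB = 8, and ∠XPB = 150°, by the law of cosines:
  XB² = XP² + PB² - 2·XP·PB·cos(150°) = 32.58 + 64 + 79.09 = 175.7
  XB ≈ 13.25

Step 5: From XP = 5.71, PT = 8, and ∠XPT = 30°, by the law of cosines:
  XT² = XP² + PT² - 2·XP·PT·cos(30°) = 32.58 + 64 - 79.09 = 17.49
  XT ≈ 4.18

Step 6: From XP = 5.71, XZ = 8, PZ = 11, by the inverse law of cosines:
  cos(∠PXZ) = (XP² + XZ² - PZ²) / (2·XP·XZ)
  ∠PXZ = 105.51°

Step 7: From PQ = 20.29, PZ = 11, QZ = 10, by the inverse law of cosines:
  cos(∠QPZ) = (PQ² + PZ² - QZ²) / (2·PQ·PZ)
  ∠QPZ = 14.27°

Step 8: From PX = 5.71, PZ = 11, XZ = 8, by the inverse law of cosines:
  cos(∠XPZ) = (PX² + PZ² - XZ²) / (2·PX·PZ)
  ∠XPZ = 44.49°

Step 9: From BC = √97, BP = 8, CP = 3, by the inverse law of cosines:
  cos(∠CBP) = (BC² + BP² - CP²) / (2·BC·BP)
  ∠CBP = 15.3°

Step 10: From CB = √97, CP = 3, BP = 8, by the inverse law of cosines:
  cos(∠BCP) = (CB² + CP² - BP²) / (2·CB·CP)
  ∠BCP = 44.7°

Step 11: From QP = 20.29, QZ = 10, PZ = 11, by the inverse law of cosines:
  cos(∠PQZ) = (QP² + QZ² - PZ²) / (2·QP·QZ)
  ∠PQZ = 15.73°

Step 12: From XB = 13.25, BY = 3, and ∠XBY = 45°, by the law of cosines:
  XY² = XB² + BY² - 2·XB·BY·cos(45°) = 175.7 + 9 - 56.23 = 128.4
  XY ≈ 11.33

Step 13: From XB = 13.25, XP = 5.71, BP = 8, by the inverse law of cosines:
  cos(∠BXP) = (XB² + XP² - BP²) / (2·XB·XP)
  ∠BXP = 17.57°

Step 14: From XP = 5.71, XT = 4.18, PT = 8, by the inverse law of cosines:
  cos(∠PXT) = (XP² + XT² - PT²) / (2·XP·XT)
  ∠PXT = 106.97°

Step 15: From BP = 8, BX = 13.25, PX = 5.71, by the inverse law of cosines:
  cos(∠PBX) = (BP² + BX² - PX²) / (2·BP·BX)
  ∠PBX = 12.43°

Step 16: From TP = 8, TX = 4.18, PX = 5.71, by the inverse law of cosines:
  cos(∠PTX) = (TP² + TX² - PX²) / (2·TP·TX)
  ∠PTX = 43.03°

Step 17: From XB = 13.25, XY = 11.33, BY = 3, by the inverse law of cosines:
  cos(∠BXY) = (XB² + XY² - BY²) / (2·XB·XY)
  ∠BXY = 10.79°

Step 18: From YB = 3, YX = 11.33, BX = 13.25, by the inverse law of cosines:
  cos(∠BYX) = (YB² + YX² - BX²) / (2·YB·YX)
  ∠BYX = 124.21°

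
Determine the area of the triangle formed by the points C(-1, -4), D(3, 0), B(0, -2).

Using the Shoelace formula for a triangle:
Area = (1/2)|x0(y1 - y2) + x1(y2 - y0) + x2(y0 - y1)|
Area = (1/2)|-1(0 - -2) + 3(-2 - -4) + 0(-4 - 0)|
Area = (1/2)|-2 + 6 + 0|
Area = (1/2)|4|
Area = (1/2)(4)
Area = 2

2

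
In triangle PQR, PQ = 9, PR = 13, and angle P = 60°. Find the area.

Area = (1/2) * PQ * PR * sin(P)
Area = (1/2) * 9 * 13 * sin(60°)
Area = (1/2) * 9 * 13 * sqrt(3)/2
Area = 117*sqrt(3)/4

117*sqrt(3)/4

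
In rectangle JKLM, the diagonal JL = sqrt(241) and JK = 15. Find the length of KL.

b = sqrt(d^2 - a^2) = sqrt(241 - 225) = sqrt(16) = 4

4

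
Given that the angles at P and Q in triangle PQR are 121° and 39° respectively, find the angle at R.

Let angle R = x. Then 121 + 39 + x = 180.
x = 180 - 160 = 20 degrees.

20 degrees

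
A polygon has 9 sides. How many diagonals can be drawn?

Each of the 9 vertices connects to 6 non-adjacent vertices via diagonals.
Total connections = 9 × 6 = 54, but each diagonal is counted twice.
Number of diagonals = 54 / 2 = 27.

27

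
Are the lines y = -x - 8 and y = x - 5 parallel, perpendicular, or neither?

Slope of line 1: m1 = -1
Slope of line 2: m2 = 1
m1 * m2 = -1, so perpendicular.

Perpendicular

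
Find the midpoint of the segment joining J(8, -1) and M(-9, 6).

The midpoint is the average of the coordinates:
x: (8 + -9)/2 = -1/2
y: (-1 + 6)/2 = 5/2
Midpoint = (-1/2, 5/2)

(-1/2, 5/2)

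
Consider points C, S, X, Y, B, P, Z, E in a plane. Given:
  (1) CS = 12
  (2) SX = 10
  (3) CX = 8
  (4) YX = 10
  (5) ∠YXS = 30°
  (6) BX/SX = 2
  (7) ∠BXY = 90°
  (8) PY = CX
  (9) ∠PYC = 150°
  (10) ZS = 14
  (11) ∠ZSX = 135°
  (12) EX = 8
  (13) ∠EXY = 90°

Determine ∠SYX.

Step 1: By the law of cosines on triangle YXS: YS² = 10² + 10² − 2·10·10·cos(30°) = 26.79, so YS ≈ 5.18.
Step 2: By the inverse law of cosines on triangle SYX: cos(∠SYX) = (5.18² + 10² − 10²) / (2·5.18·10) = 26.79/103.53 = 0.2588, so ∠SYX = 75°.

Therefore, the measure of angle ∠SYX = 75°.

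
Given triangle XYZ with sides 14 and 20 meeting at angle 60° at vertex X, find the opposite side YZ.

When two sides and the included angle are known, the law of cosines gives the third side.
c^2 = a^2 + b^2 - 2ab cos(C) generalizes the Pythagorean theorem to non-right triangles.
Here: YZ^2 = 196 + 400 - 560*(1/2) = 316
YZ = 2*sqrt(79)

2*sqrt(79)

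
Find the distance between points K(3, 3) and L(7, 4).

d = sqrt((4)^2 + (1)^2) = sqrt(17)

sqrt(17)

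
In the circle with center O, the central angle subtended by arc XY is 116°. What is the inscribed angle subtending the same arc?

Inscribed angle = 116° / 2 = 58° (inscribed angle theorem).

58°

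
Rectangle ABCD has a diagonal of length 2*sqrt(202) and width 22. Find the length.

The diagonal of a rectangle forms a right triangle with the two sides.
Rearranging the Pythagorean theorem: missing side = sqrt(d^2 - known^2).
= sqrt(808 - 484) = sqrt(324) = 18.

18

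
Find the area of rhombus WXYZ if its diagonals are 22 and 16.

Area = (22 * 16) / 2 = 352 / 2 = 176

176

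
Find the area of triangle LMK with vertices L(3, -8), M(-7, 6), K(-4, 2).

Shoelace: Area = (1/2)|3(6-2) + -7(2--8) + -4(-8-6)| = (1/2)(2) = 1

1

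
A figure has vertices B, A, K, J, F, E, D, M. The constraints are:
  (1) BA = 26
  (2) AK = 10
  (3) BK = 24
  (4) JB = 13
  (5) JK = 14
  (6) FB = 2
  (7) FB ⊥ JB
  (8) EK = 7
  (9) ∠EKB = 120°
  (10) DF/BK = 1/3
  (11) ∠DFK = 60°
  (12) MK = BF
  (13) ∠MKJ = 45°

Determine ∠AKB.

Step 1: By the inverse law of cosines on triangle AKB: cos(∠AKB) = (10² + 24² − 26²) / (2·10·24) = 0/480 = 0, so ∠AKB = 90°.

Therefore, the measure of angle ∠AKB = 90°.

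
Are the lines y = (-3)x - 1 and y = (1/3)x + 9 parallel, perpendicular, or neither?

Slope of line 1: m1 = -3
Slope of line 2: m2 = 1/3
Two lines are perpendicular when the product of their slopes is -1 (negative reciprocals).
m1 * m2 = (-3) * (1/3) = -1, confirming perpendicularity.

Perpendicular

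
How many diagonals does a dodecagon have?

The number of diagonals in an n-gon is n(n - 3)/2.
For n = 12: 12(12 - 3)/2 = 12 × 9 / 2 = 54.

54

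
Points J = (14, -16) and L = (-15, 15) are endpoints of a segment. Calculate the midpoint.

The midpoint is the average of the coordinates:
x: (14 + -15)/2 = -1/2
y: (-16 + 15)/2 = -1/2
Midpoint = (-1/2, -1/2)

(-1/2, -1/2)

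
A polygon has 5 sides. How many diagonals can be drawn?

Total line segments between 5 vertices = C(5,2) = 10.
Subtract the 5 sides: 10 - 5 = 5 diagonals.

5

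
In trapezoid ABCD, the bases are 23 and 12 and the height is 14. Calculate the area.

Area of a trapezoid = (base1 + base2) * height / 2
Area = (23 + 12) * 14 / 2
Area = 35 * 14 / 2
Area = 490 / 2
Area = 245

245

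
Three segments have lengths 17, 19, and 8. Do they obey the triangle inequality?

For three segments to close into a triangle, no single side can be as long as the other two combined.
The longest side is 19, and 8 + 17 = 25 > 19.
A triangle can be formed.

Yes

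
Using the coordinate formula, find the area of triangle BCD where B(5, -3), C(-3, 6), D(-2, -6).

Shoelace: Area = (1/2)|5(6--6) + -3(-6--3) + -2(-3-6)| = (1/2)(87) = 87/2

87/2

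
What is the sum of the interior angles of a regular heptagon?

The sum of interior angles of an n-sided polygon is (n - 2) * 180.
For n = 7: (7 - 2) * 180 = 5 * 180 = 900 degrees.

900 degrees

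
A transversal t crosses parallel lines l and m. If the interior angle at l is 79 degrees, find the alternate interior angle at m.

Alternate interior angles formed by parallel lines and a transversal are equal.
The given angle is 79 degrees.
The alternate interior angle = 79 degrees.

79 degrees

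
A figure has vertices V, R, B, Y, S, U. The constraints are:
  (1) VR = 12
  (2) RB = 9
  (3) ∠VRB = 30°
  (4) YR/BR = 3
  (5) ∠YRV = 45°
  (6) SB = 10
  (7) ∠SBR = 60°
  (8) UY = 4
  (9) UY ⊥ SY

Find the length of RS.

Step 1: By the law of cosines on triangle RBS: RS² = 9² + 10² − 2·9·10·cos(60°) = 91, so RS = √91.

Therefore, the length of RS = √91.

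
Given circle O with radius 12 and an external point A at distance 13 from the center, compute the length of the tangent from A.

Let T be the point of tangency. Then OT ⊥ AT (radius ⊥ tangent).
In right triangle OTA: OA² = OT² + AT²
13² = 12² + AT²
AT² = 25, AT = 5

5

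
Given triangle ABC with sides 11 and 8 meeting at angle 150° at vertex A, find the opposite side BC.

By the law of cosines: BC^2 = AB^2 + AC^2 - 2*AB*AC*cos(A)
BC^2 = 11^2 + 8^2 - 2*11*8*cos(150°)
BC^2 = 121 + 64 - 176*(-sqrt(3)/2)
BC^2 = 88*sqrt(3) + 185
BC = sqrt(88*sqrt(3) + 185)

sqrt(88*sqrt(3) + 185)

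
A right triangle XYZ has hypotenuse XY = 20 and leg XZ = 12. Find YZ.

YZ = sqrt(20^2 - 12^2) = sqrt(256) = 16

16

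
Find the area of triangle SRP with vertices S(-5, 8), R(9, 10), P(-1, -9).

The Shoelace formula computes the area from vertex coordinates by summing cross products.
For vertices (-5,8), (9,10), (-1,-9):
Signed sum = -5*10 - 9*8 + 9*-9 - -1*10 + -1*8 - -5*-9
= -122 + -71 + -53 = -246
Area = (1/2)|-246| = 123.

123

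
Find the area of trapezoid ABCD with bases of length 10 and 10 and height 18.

A trapezoid's area equals the midsegment times the height.
The midsegment is (10 + 10) / 2 = 10.
Area = 10 * 18 = 180.

180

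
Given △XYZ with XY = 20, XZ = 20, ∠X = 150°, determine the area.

Area = (1/2)(20)(20) sin(150°) = (1/2)(20)(20)(1/2) = 100

100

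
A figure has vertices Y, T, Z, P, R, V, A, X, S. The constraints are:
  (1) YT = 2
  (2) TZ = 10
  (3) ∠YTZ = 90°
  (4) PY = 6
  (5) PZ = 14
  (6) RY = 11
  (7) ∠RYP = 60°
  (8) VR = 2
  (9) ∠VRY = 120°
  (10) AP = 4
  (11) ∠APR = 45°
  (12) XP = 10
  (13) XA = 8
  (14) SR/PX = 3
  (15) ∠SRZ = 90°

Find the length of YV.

Step 1: By the law of cosines on triangle YRV: YV² = 11² + 2² − 2·11·2·cos(120°) = 147, so YV = 7·√3.

Therefore, the length of YV = 7·√3.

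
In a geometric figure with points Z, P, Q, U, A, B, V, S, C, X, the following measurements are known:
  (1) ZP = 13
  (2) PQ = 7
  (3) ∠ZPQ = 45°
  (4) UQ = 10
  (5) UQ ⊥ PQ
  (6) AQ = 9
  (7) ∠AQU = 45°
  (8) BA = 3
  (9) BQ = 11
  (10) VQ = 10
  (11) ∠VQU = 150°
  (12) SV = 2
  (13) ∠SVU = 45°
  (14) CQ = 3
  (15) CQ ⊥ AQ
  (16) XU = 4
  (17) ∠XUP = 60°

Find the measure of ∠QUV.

Step 1: By the law of cosines on triangle UQV: UV² = 10² + 10² − 2·10·10·cos(150°) = 373.21, so UV ≈ 19.32.
Step 2: By the inverse law of cosines on triangle QUV: cos(∠QUV) = (10² + 19.32² − 10²) / (2·10·19.32) = 373.21/386.37 = 0.9659, so ∠QUV = 15°.

Therefore, the measure of angle ∠QUV = 15°.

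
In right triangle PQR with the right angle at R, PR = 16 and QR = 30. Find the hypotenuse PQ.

By the Pythagorean theorem: PQ^2 = PR^2 + QR^2
PQ^2 = 16^2 + 30^2 = 256 + 900 = 1156
PQ = sqrt(1156) = 34

34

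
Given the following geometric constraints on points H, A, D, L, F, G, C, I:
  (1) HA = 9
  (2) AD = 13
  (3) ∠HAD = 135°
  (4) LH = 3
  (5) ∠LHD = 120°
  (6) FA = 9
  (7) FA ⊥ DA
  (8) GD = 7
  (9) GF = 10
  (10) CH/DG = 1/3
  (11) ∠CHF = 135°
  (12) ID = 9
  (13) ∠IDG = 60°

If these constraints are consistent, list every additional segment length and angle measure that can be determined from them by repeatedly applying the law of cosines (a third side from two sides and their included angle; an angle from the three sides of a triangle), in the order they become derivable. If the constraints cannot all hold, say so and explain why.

The constraints are consistent. Derivable facts, in order:
After 1 step:
- DF = 5·√10
- GI = √67
- HD ≈ 20.38
After 2 steps:
- DL ≈ 22.04
- ∠ADF = 34.7°
- ∠ADH = 18.19°
- ∠AFD = 55.3°
- ∠AHD = 26.81°
- ∠DFG = 17.85°
- ∠DGF = 136.17°
- ∠DGI = 72.22°
- ∠DIG = 47.78°
- ∠FDG = 25.97°
After 3 steps:
- ∠DLH = 53.23°
- ∠HDL = 6.77°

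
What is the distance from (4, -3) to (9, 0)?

The horizontal distance is |9 - 4| = 5 and the vertical distance is |0 - -3| = 3.
By the Pythagorean theorem, d = sqrt(5^2 + 3^2) = sqrt(34).

sqrt(34)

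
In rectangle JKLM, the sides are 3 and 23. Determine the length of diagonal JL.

Using the Pythagorean theorem:
d² = 3² + 23² = 9 + 529 = 538
d = sqrt(538)

sqrt(538)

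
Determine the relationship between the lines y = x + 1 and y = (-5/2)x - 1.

Slope of line 1: m1 = 1
Slope of line 2: m2 = -5/2
m1 != m2 and m1*m2 = -5/2 != -1. Neither.

Neither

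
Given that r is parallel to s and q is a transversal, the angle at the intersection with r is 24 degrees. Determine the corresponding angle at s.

Corresponding angles formed by parallel lines and a transversal are equal.
The given angle is 24 degrees.
The corresponding angle = 24 degrees.

24 degrees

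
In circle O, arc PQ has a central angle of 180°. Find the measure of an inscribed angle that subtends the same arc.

An inscribed angle intercepts an arc from a point on the circle, while the central angle intercepts the same arc from the center.
The inscribed angle is always half the central angle: 180° / 2 = 90°.

90°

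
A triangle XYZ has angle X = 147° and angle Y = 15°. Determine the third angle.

angle Z = 180 - 147 - 15 = 18 degrees.

18 degrees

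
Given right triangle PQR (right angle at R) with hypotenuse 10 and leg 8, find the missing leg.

QR = sqrt(10^2 - 8^2) = sqrt(36) = 6

6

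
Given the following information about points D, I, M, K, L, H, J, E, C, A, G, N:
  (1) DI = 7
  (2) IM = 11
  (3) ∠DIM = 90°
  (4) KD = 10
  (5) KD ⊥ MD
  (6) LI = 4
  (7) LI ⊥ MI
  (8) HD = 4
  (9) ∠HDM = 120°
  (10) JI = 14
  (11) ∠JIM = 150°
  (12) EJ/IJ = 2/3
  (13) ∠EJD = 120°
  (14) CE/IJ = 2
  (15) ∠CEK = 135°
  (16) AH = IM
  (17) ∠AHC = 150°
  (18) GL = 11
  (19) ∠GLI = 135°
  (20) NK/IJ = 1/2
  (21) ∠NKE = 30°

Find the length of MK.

Step 1: By the law of cosines on triangle DIM: DM² = 7² + 11² − 2·7·11·cos(90°) = 170, so DM = √170.
Step 2: By the law of cosines on triangle MDK: MK² = √170² + 10² − 2·√170·10·cos(90°) = 270, so MK = 3·√30.

Therefore, the length of MK = 3·√30.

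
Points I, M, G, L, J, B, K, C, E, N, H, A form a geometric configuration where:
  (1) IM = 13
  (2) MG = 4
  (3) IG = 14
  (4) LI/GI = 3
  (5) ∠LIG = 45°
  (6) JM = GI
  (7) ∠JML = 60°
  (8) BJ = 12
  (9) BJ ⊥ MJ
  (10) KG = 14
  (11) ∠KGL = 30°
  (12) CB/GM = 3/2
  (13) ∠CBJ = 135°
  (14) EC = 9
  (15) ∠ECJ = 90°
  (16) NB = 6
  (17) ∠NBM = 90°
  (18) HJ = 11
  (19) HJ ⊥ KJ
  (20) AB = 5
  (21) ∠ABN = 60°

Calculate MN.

From the given relations: JM = GI = 14.
Step 1: By the law of cosines on triangle BJM: BM² = 12² + 14² − 2·12·14·cos(90°) = 340, so BM = 2·√85.
Step 2: By the law of cosines on triangle MBN: MN² = (2·√85)² + 6² − 2·2·√85·6·cos(90°) = 376, so MN = 2·√94.

Therefore, the length of MN = 2·√94.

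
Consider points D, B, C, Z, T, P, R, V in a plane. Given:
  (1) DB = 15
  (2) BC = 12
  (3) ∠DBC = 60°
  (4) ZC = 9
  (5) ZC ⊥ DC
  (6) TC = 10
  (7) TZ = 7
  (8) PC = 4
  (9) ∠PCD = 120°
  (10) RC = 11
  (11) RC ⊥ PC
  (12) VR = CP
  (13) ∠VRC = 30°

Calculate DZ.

Step 1: By the law of cosines on triangle CBD: CD² = 12² + 15² − 2·12·15·cos(60°) = 189, so CD = 3·√21.
Step 2: By the law of cosines on triangle DCZ: DZ² = (3·√21)² + 9² − 2·3·√21·9·cos(90°) = 270, so DZ = 3·√30.

Therefore, the length of DZ = 3·√30.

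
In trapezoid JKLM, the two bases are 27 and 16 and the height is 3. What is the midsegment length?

The midsegment of a trapezoid = (base1 + base2) / 2
midsegment = (27 + 16) / 2
midsegment = 43 / 2
midsegment = 43/2

43/2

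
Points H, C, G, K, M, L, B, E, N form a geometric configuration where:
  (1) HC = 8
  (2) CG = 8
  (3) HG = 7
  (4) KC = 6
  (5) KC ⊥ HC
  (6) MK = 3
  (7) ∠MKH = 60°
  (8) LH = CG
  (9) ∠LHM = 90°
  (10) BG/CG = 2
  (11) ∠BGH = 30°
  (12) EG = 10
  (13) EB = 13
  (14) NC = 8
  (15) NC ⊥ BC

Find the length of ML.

From the given relations: LH = CG = 8.
Step 1: By the law of cosines on triangle HCK: HK² = 8² + 6² − 2·8·6·cos(90°) = 100, so HK = 10.
Step 2: By the law of cosines on triangle HKM: HM² = 10² + 3² − 2·10·3·cos(60°) = 79, so HM = √79.
Step 3: By the law of cosines on triangle MHL: ML² = √79² + 8² − 2·√79·8·cos(90°) = 143, so ML = √143.

Therefore, the length of ML = √143.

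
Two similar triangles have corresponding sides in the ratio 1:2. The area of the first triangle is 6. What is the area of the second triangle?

The ratio of areas of similar triangles = (side ratio)^2.
Side ratio = 1:2, so area ratio = 1:4.
Area of the second triangle / Area of the first triangle = 4/1
Area of the second triangle = 6 * 4/1 = 24

24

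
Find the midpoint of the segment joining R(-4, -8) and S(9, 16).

The midpoint is the average of the coordinates:
x: (-4 + 9)/2 = 5/2
y: (-8 + 16)/2 = 4
Midpoint = (5/2, 4)

(5/2, 4)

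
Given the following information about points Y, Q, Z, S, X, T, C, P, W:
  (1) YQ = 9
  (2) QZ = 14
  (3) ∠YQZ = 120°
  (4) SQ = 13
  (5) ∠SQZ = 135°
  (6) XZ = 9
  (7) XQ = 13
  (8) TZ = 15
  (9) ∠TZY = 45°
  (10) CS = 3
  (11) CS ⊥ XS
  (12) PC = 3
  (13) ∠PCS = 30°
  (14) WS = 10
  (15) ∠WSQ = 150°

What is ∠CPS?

Step 1: By the law of cosines on triangle PCS: PS² = 3² + 3² − 2·3·3·cos(30°) = 2.41, so PS ≈ 1.55.
Step 2: By the inverse law of cosines on triangle CPS: cos(∠CPS) = (3² + 1.55² − 3²) / (2·3·1.55) = 2.41/9.32 = 0.2588, so ∠CPS = 75°.

Therefore, the measure of angle ∠CPS = 75°.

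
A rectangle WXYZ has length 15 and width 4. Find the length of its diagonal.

A rectangle's diagonal splits it into two right triangles, with the diagonal as the hypotenuse.
By the Pythagorean theorem, d^2 = 15^2 + 4^2 = 241.
Therefore d = sqrt(241).

sqrt(241)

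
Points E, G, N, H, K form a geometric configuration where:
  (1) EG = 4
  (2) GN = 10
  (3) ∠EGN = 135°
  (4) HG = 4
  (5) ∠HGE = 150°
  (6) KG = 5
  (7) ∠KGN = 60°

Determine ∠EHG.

Step 1: By the law of cosines on triangle HGE: HE² = 4² + 4² − 2·4·4·cos(150°) = 59.71, so HE ≈ 7.73.
Step 2: By the inverse law of cosines on triangle EHG: cos(∠EHG) = (7.73² + 4² − 4²) / (2·7.73·4) = 59.71/61.82 = 0.9659, so ∠EHG = 15°.

Therefore, the measure of angle ∠EHG = 15°.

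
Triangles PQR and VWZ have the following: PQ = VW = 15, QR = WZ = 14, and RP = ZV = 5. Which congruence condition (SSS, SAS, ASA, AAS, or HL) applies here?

The given information matches SSS: All three pairs of corresponding sides are equal (Side-Side-Side).

SSS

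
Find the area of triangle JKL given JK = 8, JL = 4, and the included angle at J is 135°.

Area = (1/2)(8)(4) sin(135°) = (1/2)(8)(4)(sqrt(2)/2) = 8*sqrt(2)

8*sqrt(2)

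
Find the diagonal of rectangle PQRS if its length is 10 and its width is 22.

A rectangle's diagonal splits it into two right triangles, with the diagonal as the hypotenuse.
By the Pythagorean theorem, d^2 = 10^2 + 22^2 = 584.
Therefore d = sqrt(584) = 2*sqrt(146).

2*sqrt(146)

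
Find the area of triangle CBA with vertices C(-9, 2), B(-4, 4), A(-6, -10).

Using the Shoelace formula for a triangle:
Area = (1/2)|x0(y1 - y2) + x1(y2 - y0) + x2(y0 - y1)|
Area = (1/2)|-9(4 - -10) + -4(-10 - 2) + -6(2 - 4)|
Area = (1/2)|-126 + 48 + 12|
Area = (1/2)|-66|
Area = (1/2)(66)
Area = 33

33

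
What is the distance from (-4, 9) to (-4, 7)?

d = sqrt((-4 - -4)^2 + (7 - 9)^2)
d = sqrt(0^2 + -2^2)
d = sqrt(0 + 4)
d = sqrt(4) = 2

2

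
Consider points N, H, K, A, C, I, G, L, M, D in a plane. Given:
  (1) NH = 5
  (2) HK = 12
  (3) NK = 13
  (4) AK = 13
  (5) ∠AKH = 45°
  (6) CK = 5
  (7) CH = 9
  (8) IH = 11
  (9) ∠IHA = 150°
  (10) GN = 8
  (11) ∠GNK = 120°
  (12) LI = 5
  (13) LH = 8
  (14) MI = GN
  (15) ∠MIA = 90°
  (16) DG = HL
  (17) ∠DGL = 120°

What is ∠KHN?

Step 1: By the inverse law of cosines on triangle KHN: cos(∠KHN) = (12² + 5² − 13²) / (2·12·5) = 0/120 = 0, so ∠KHN = 90°.

Therefore, the measure of angle ∠KHN = 90°.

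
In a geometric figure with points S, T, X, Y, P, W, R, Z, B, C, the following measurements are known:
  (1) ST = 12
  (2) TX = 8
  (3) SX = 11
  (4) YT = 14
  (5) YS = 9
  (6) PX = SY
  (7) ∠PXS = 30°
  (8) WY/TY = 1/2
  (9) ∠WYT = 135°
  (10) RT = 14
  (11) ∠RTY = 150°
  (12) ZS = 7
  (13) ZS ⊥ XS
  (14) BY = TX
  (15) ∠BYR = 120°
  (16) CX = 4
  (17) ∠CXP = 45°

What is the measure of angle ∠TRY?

Step 1: By the law of cosines on triangle RTY: RY² = 14² + 14² − 2·14·14·cos(150°) = 731.48, so RY ≈ 27.05.
Step 2: By the inverse law of cosines on triangle TRY: cos(∠TRY) = (14² + 27.05² − 14²) / (2·14·27.05) = 731.48/757.29 = 0.9659, so ∠TRY = 15°.

Therefore, the measure of angle ∠TRY = 15°.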